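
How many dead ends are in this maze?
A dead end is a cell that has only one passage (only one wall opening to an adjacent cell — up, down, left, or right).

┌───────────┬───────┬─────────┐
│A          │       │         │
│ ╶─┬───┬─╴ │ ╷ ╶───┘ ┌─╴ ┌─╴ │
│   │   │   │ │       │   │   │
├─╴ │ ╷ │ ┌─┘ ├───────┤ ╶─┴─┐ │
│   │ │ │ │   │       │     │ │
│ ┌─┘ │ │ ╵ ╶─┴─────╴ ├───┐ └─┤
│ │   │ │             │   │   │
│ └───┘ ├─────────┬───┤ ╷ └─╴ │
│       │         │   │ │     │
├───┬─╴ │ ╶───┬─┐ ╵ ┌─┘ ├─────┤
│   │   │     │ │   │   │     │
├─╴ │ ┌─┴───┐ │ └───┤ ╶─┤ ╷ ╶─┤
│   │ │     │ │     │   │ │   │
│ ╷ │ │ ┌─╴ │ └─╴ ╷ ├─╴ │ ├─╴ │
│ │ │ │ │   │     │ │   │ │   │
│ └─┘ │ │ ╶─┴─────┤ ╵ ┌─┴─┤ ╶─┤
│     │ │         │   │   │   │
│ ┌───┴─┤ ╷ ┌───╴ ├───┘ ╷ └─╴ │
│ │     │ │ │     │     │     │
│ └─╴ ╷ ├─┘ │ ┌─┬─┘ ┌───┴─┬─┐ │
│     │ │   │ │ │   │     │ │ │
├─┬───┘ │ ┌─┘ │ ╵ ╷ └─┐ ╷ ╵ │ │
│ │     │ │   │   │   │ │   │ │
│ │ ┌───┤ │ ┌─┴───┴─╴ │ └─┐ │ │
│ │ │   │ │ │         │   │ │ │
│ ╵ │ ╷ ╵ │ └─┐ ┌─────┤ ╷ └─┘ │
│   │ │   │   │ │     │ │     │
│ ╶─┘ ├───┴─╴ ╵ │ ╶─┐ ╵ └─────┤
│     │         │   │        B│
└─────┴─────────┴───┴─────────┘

Checking each cell for number of passages:

Dead ends found at positions:
  (0, 9)
  (1, 13)
  (2, 7)
  (2, 14)
  (3, 1)
  (4, 10)
  (5, 0)
  (5, 7)
  (5, 14)
  (7, 1)
  (7, 12)
  (8, 3)
  (9, 1)
  (9, 4)
  (10, 7)
  (10, 10)
  (10, 13)
  (11, 0)
  (12, 6)
  (12, 13)
  (14, 3)
  (14, 9)
  (14, 14)
Total dead ends: 23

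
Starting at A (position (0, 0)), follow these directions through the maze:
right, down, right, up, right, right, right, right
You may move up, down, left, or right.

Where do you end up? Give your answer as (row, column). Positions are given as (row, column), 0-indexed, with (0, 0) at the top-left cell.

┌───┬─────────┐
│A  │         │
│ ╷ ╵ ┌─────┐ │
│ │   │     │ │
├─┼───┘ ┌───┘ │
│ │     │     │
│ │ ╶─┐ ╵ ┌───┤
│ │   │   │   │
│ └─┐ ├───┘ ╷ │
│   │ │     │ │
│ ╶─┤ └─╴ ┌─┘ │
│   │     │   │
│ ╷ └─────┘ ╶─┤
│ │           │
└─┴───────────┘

Following directions step by step:
Start: (0, 0)
  right: (0, 0) → (0, 1)
  down: (0, 1) → (1, 1)
  right: (1, 1) → (1, 2)
  up: (1, 2) → (0, 2)
  right: (0, 2) → (0, 3)
  right: (0, 3) → (0, 4)
  right: (0, 4) → (0, 5)
  right: (0, 5) → (0, 6)
Final position: (0, 6)

Path taken:

┌───┬─────────┐
│A ↓│↱ → → → B│
│ ╷ ╵ ┌─────┐ │
│ │↳ ↑│     │ │
├─┼───┘ ┌───┘ │
│ │     │     │
│ │ ╶─┐ ╵ ┌───┤
│ │   │   │   │
│ └─┐ ├───┘ ╷ │
│   │ │     │ │
│ ╶─┤ └─╴ ┌─┘ │
│   │     │   │
│ ╷ └─────┘ ╶─┤
│ │           │
└─┴───────────┘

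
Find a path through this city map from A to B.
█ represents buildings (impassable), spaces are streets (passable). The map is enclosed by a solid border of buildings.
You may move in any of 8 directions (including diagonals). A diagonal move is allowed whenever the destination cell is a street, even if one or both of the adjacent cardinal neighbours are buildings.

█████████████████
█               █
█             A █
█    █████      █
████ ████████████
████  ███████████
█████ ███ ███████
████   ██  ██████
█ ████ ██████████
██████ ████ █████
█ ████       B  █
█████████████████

Finding the shortest path from A to B:
Movement: 8-directional
Path length: 23 steps
Directions: left → left → left → left → left → left → left → left → left → down-left → down → down → down-right → down → down-right → down → down-right → right → right → right → right → right → right

Solution:

█████████████████
█               █
█    ↙←←←←←←←←A █
█   ↓█████      █
████↓████████████
████↘ ███████████
█████↓███ ███████
████ ↘ ██  ██████
█ ████↓██████████
██████↘████ █████
█ ████ →→→→→→B  █
█████████████████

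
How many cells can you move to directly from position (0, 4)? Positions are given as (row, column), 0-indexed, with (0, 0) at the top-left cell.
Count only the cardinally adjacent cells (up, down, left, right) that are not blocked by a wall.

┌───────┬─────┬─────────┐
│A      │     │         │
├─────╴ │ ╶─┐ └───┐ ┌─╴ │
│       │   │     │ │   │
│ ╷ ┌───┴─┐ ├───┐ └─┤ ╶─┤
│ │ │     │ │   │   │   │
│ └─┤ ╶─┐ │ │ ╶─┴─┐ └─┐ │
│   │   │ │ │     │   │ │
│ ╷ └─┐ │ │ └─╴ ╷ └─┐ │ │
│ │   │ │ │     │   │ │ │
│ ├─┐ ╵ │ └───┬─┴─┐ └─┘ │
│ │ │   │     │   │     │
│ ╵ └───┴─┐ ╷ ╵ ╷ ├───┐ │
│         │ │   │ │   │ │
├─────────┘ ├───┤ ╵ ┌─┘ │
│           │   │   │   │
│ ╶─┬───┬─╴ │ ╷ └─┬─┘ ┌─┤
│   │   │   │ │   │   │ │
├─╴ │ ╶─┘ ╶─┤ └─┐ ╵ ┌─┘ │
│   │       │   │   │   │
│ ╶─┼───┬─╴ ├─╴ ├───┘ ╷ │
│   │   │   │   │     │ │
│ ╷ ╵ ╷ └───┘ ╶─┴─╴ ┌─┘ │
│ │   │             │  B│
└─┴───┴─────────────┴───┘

Checking passable neighbors of (0, 4):
Neighbors: (1, 4), (0, 5)
Count: 2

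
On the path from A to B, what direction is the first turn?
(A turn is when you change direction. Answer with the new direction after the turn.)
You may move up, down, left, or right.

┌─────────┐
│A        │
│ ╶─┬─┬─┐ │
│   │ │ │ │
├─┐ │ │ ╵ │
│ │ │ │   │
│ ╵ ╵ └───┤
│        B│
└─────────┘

Directions: down, right, down, down, right, right, right
First turn direction: right

Solution:

┌─────────┐
│A        │
│ ╶─┬─┬─┐ │
│↳ ↓│ │ │ │
├─┐ │ │ ╵ │
│ │↓│ │   │
│ ╵ ╵ └───┤
│  ↳ → → B│
└─────────┘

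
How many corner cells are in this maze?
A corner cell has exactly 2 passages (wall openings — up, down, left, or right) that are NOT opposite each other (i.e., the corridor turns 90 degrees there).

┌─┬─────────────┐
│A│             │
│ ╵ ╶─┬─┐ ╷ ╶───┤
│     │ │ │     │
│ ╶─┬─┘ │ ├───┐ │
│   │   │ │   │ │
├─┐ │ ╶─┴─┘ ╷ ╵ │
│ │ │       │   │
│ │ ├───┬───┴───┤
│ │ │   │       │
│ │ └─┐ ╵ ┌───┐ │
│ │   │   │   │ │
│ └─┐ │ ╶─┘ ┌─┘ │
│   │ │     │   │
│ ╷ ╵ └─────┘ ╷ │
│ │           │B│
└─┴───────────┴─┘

Counting corner cells (2 non-opposite passages):
Total corners: 26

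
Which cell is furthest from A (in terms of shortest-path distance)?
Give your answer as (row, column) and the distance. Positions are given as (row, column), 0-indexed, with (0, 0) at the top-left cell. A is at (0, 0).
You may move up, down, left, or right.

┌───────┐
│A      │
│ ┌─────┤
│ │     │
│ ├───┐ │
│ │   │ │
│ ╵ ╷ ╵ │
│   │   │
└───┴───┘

Computing BFS distances from A to all cells:
Furthest cell: (1, 1)
Distance: 12 steps

Path from A to the furthest cell:

┌───────┐
│A      │
│ ┌─────┤
│↓│B ← ↰│
│ ├───┐ │
│↓│↱ ↓│↑│
│ ╵ ╷ ╵ │
│↳ ↑│↳ ↑│
└───┴───┘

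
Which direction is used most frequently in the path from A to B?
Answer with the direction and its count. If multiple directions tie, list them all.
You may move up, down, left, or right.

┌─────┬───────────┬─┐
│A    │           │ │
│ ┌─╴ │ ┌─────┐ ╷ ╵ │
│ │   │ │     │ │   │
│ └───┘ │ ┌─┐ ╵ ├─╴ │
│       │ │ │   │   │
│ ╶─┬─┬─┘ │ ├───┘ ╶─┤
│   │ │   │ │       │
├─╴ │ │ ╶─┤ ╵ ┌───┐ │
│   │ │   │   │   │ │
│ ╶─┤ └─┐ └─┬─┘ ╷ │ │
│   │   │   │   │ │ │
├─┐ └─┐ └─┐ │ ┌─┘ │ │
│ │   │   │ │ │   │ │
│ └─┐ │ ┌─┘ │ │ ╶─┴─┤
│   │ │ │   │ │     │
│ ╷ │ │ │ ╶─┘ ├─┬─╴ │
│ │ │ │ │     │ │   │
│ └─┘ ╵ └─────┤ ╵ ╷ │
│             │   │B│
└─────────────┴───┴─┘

Directions: down, down, right, right, right, up, up, right, right, right, right, down, down, left, up, left, left, down, down, left, down, right, down, right, down, down, left, down, right, right, up, up, up, right, up, right, down, down, left, down, right, right, down, down
Counts: {'down': 16, 'right': 15, 'up': 7, 'left': 6}
Most common: down (16 times)

Solution:

┌─────┬───────────┬─┐
│A    │↱ → → → ↓  │ │
│ ┌─╴ │ ┌─────┐ ╷ ╵ │
│↓│   │↑│↓ ← ↰│↓│   │
│ └───┘ │ ┌─┐ ╵ ├─╴ │
│↳ → → ↑│↓│ │↑ ↲│   │
│ ╶─┬─┬─┘ │ ├───┘ ╶─┤
│   │ │↓ ↲│ │       │
├─╴ │ │ ╶─┤ ╵ ┌───┐ │
│   │ │↳ ↓│   │↱ ↓│ │
│ ╶─┤ └─┐ └─┬─┘ ╷ │ │
│   │   │↳ ↓│↱ ↑│↓│ │
├─┐ └─┐ └─┐ │ ┌─┘ │ │
│ │   │   │↓│↑│↓ ↲│ │
│ └─┐ │ ┌─┘ │ │ ╶─┴─┤
│   │ │ │↓ ↲│↑│↳ → ↓│
│ ╷ │ │ │ ╶─┘ ├─┬─╴ │
│ │ │ │ │↳ → ↑│ │  ↓│
│ └─┘ ╵ └─────┤ ╵ ╷ │
│             │   │B│
└─────────────┴───┴─┘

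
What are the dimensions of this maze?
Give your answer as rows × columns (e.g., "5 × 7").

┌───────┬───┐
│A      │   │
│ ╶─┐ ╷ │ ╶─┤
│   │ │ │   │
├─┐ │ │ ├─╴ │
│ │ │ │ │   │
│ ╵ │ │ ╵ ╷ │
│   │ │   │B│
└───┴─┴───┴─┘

Counting the maze dimensions:
Rows (vertical): 4
Columns (horizontal): 6
Dimensions: 4 × 6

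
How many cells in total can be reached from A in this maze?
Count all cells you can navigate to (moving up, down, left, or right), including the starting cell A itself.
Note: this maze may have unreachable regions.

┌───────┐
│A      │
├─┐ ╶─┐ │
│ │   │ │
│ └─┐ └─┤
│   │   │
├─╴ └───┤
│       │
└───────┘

Using BFS/flood-fill to find all reachable cells from A:
Maze size: 4 × 4 = 16 total cells
7 cell(s) are walled off and cannot be reached from A.
Reachable cells: 9

Reachable region (· marks reachable cells):

┌───────┐
│A · · ·│
├─┐ ╶─┐ │
│ │· ·│·│
│ └─┐ └─┤
│   │· ·│
├─╴ └───┤
│       │
└───────┘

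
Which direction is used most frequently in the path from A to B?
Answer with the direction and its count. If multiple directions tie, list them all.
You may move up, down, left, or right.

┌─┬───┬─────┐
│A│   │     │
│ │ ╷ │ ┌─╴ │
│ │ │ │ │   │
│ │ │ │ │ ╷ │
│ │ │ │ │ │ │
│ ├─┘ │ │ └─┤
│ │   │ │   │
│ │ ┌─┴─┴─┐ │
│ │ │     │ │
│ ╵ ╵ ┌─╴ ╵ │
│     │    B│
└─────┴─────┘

Directions: down, down, down, down, down, right, right, up, right, right, down, right
Counts: {'down': 6, 'right': 5, 'up': 1}
Most common: down (6 times)

Solution:

┌─┬───┬─────┐
│A│   │     │
│ │ ╷ │ ┌─╴ │
│↓│ │ │ │   │
│ │ │ │ │ ╷ │
│↓│ │ │ │ │ │
│ ├─┘ │ │ └─┤
│↓│   │ │   │
│ │ ┌─┴─┴─┐ │
│↓│ │↱ → ↓│ │
│ ╵ ╵ ┌─╴ ╵ │
│↳ → ↑│  ↳ B│
└─────┴─────┘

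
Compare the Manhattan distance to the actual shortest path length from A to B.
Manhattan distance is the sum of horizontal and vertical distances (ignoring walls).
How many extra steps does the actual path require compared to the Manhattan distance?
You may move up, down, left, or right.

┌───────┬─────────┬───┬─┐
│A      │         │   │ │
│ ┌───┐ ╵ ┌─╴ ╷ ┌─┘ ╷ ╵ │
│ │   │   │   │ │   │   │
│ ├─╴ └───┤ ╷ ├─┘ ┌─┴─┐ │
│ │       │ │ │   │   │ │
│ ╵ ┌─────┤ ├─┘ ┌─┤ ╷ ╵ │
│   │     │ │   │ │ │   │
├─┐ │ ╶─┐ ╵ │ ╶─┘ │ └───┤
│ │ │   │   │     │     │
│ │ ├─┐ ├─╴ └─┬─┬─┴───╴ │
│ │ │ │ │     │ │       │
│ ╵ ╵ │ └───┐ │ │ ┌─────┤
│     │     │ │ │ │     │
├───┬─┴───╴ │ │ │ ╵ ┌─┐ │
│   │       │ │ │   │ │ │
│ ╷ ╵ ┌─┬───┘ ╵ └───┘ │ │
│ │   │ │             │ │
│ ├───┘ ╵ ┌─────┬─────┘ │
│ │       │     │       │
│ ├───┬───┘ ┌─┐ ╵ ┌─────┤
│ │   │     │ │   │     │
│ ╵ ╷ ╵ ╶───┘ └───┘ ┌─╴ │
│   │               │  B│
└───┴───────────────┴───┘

Manhattan distance: |11 - 0| + |11 - 0| = 22
Actual path length: 50
Extra steps: 50 - 22 = 28

Solution:

┌───────┬─────────┬───┬─┐
│A → → ↓│↱ → ↓    │   │ │
│ ┌───┐ ╵ ┌─╴ ╷ ┌─┘ ╷ ╵ │
│ │   │↳ ↑│↓ ↲│ │   │   │
│ ├─╴ └───┤ ╷ ├─┘ ┌─┴─┐ │
│ │       │↓│ │   │   │ │
│ ╵ ┌─────┤ ├─┘ ┌─┤ ╷ ╵ │
│   │↓ ← ↰│↓│   │ │ │   │
├─┐ │ ╶─┐ ╵ │ ╶─┘ │ └───┤
│ │ │↳ ↓│↑ ↲│     │     │
│ │ ├─┐ ├─╴ └─┬─┬─┴───╴ │
│ │ │ │↓│     │ │       │
│ ╵ ╵ │ └───┐ │ │ ┌─────┤
│     │↳ → ↓│ │ │ │     │
├───┬─┴───╴ │ │ │ ╵ ┌─┐ │
│↓ ↰│↓ ← ← ↲│ │ │   │ │ │
│ ╷ ╵ ┌─┬───┘ ╵ └───┘ │ │
│↓│↑ ↲│ │             │ │
│ ├───┘ ╵ ┌─────┬─────┘ │
│↓│       │     │       │
│ ├───┬───┘ ┌─┐ ╵ ┌─────┤
│↓│↱ ↓│     │ │   │↱ → ↓│
│ ╵ ╷ ╵ ╶───┘ └───┘ ┌─╴ │
│↳ ↑│↳ → → → → → → ↑│  B│
└───┴───────────────┴───┘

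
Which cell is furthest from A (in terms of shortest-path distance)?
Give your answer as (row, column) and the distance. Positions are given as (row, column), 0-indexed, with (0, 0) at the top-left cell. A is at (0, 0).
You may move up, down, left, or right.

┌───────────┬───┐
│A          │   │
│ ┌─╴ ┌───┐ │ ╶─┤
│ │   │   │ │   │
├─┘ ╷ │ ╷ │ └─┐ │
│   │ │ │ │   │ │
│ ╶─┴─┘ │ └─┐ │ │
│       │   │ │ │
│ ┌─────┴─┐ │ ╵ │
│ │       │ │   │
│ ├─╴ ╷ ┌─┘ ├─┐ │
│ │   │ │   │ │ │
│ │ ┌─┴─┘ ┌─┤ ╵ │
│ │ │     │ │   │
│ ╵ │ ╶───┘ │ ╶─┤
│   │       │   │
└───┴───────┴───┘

Computing BFS distances from A to all cells:
Furthest cell: (6, 5)
Distance: 27 steps

Path from A to the furthest cell:

┌───────────┬───┐
│A → ↓      │   │
│ ┌─╴ ┌───┐ │ ╶─┤
│ │↓ ↲│↱ ↓│ │   │
├─┘ ╷ │ ╷ │ └─┐ │
│↓ ↲│ │↑│↓│   │ │
│ ╶─┴─┘ │ └─┐ │ │
│↳ → → ↑│↳ ↓│ │ │
│ ┌─────┴─┐ │ ╵ │
│ │       │↓│   │
│ ├─╴ ╷ ┌─┘ ├─┐ │
│ │   │ │↓ ↲│ │ │
│ │ ┌─┴─┘ ┌─┤ ╵ │
│ │ │↓ ← ↲│B│   │
│ ╵ │ ╶───┘ │ ╶─┤
│   │↳ → → ↑│   │
└───┴───────┴───┘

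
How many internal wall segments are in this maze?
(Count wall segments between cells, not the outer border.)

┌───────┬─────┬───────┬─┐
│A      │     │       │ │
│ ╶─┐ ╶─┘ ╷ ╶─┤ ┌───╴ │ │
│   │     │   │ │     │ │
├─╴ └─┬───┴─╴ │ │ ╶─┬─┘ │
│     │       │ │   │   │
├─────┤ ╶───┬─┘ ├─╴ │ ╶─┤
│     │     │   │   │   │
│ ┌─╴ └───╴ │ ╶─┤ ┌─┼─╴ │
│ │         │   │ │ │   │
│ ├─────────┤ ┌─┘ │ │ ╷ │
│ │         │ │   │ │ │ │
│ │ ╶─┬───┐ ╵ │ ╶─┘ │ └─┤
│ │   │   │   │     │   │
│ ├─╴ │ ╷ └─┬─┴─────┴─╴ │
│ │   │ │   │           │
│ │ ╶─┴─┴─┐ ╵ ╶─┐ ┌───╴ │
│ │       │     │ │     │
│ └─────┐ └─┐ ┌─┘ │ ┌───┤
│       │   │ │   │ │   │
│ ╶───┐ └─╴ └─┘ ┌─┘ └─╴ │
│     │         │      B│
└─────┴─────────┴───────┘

Counting internal wall segments:
Total internal walls: 110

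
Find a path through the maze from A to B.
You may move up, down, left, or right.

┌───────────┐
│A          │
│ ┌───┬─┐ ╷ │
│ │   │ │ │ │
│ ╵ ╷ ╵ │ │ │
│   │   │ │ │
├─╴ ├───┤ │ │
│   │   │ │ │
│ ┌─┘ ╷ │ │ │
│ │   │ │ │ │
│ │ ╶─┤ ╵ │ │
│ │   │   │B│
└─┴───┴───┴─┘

Finding the shortest path through the maze:
Path length: 10 steps
Directions: right → right → right → right → right → down → down → down → down → down

Solution:

┌───────────┐
│A → → → → ↓│
│ ┌───┬─┐ ╷ │
│ │   │ │ │↓│
│ ╵ ╷ ╵ │ │ │
│   │   │ │↓│
├─╴ ├───┤ │ │
│   │   │ │↓│
│ ┌─┘ ╷ │ │ │
│ │   │ │ │↓│
│ │ ╶─┤ ╵ │ │
│ │   │   │B│
└─┴───┴───┴─┘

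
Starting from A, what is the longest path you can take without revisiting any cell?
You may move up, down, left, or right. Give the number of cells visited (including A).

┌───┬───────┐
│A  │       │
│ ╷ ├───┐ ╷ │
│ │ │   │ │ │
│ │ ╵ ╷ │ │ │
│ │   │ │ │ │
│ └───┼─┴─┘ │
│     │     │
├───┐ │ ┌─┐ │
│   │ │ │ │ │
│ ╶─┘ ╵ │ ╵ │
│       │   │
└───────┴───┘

Finding longest simple path using DFS:
Start: (0, 0)
Longest path visits 19 cells
Path: A → down → down → down → right → right → down → down → right → up → up → right → right → up → up → up → left → down → down

Solution:

┌───┬───────┐
│A  │    ↓ ↰│
│ ╷ ├───┐ ╷ │
│↓│ │   │↓│↑│
│ │ ╵ ╷ │ │ │
│↓│   │ │B│↑│
│ └───┼─┴─┘ │
│↳ → ↓│↱ → ↑│
├───┐ │ ┌─┐ │
│   │↓│↑│ │ │
│ ╶─┘ ╵ │ ╵ │
│    ↳ ↑│   │
└───────┴───┘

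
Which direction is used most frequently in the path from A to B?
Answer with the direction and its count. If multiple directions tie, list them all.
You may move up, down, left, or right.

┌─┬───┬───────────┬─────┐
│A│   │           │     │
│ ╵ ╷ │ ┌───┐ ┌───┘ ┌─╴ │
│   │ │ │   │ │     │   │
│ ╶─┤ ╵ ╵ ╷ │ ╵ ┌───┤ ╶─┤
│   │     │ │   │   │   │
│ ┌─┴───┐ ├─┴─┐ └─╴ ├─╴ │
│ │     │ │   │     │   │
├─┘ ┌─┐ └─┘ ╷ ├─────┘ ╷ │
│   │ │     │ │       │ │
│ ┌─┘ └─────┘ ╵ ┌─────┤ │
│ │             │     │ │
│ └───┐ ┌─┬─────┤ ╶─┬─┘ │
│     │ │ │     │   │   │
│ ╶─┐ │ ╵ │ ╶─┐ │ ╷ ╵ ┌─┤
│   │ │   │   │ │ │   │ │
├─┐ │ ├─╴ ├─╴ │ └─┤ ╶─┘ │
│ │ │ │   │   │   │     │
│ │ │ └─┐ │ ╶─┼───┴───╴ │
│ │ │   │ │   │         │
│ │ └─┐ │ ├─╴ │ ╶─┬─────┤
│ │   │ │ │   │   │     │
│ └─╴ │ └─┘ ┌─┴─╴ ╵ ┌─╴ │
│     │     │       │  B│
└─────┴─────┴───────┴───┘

Directions: down, right, up, right, down, down, right, up, up, right, right, right, down, down, right, up, right, right, up, right, right, down, left, down, right, down, down, down, down, left, down, left, down, right, right, down, left, left, left, left, down, right, down, right, up, right, right, down
Counts: {'down': 17, 'right': 18, 'up': 6, 'left': 7}
Most common: right (18 times)

Solution:

┌─┬───┬───────────┬─────┐
│A│↱ ↓│↱ → → ↓    │↱ → ↓│
│ ╵ ╷ │ ┌───┐ ┌───┘ ┌─╴ │
│↳ ↑│↓│↑│   │↓│↱ → ↑│↓ ↲│
│ ╶─┤ ╵ ╵ ╷ │ ╵ ┌───┤ ╶─┤
│   │↳ ↑  │ │↳ ↑│   │↳ ↓│
│ ┌─┴───┐ ├─┴─┐ └─╴ ├─╴ │
│ │     │ │   │     │  ↓│
├─┘ ┌─┐ └─┘ ╷ ├─────┘ ╷ │
│   │ │     │ │       │↓│
│ ┌─┘ └─────┘ ╵ ┌─────┤ │
│ │             │     │↓│
│ └───┐ ┌─┬─────┤ ╶─┬─┘ │
│     │ │ │     │   │↓ ↲│
│ ╶─┐ │ ╵ │ ╶─┐ │ ╷ ╵ ┌─┤
│   │ │   │   │ │ │↓ ↲│ │
├─┐ │ ├─╴ ├─╴ │ └─┤ ╶─┘ │
│ │ │ │   │   │   │↳ → ↓│
│ │ │ └─┐ │ ╶─┼───┴───╴ │
│ │ │   │ │   │↓ ← ← ← ↲│
│ │ └─┐ │ ├─╴ │ ╶─┬─────┤
│ │   │ │ │   │↳ ↓│↱ → ↓│
│ └─╴ │ └─┘ ┌─┴─╴ ╵ ┌─╴ │
│     │     │    ↳ ↑│  B│
└─────┴─────┴───────┴───┘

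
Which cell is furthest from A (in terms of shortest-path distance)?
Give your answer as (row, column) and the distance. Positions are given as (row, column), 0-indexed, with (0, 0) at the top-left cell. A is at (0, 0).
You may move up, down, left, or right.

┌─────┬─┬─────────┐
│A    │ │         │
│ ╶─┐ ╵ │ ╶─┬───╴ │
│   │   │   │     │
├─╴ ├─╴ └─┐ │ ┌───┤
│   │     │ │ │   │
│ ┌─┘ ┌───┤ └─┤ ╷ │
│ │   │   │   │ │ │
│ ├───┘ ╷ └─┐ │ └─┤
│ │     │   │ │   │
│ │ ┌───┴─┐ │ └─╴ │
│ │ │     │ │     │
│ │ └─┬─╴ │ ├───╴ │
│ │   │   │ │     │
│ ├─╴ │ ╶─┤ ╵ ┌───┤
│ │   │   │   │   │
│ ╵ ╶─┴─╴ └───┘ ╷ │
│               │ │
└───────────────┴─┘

Computing BFS distances from A to all cells:
Furthest cell: (2, 6)
Distance: 48 steps

Path from A to the furthest cell:

┌─────┬─┬─────────┐
│A    │ │↱ → → → ↓│
│ ╶─┐ ╵ │ ╶─┬───╴ │
│↳ ↓│   │↑ ↰│↓ ← ↲│
├─╴ ├─╴ └─┐ │ ┌───┤
│↓ ↲│     │↑│B│   │
│ ┌─┘ ┌───┤ └─┤ ╷ │
│↓│   │↱ ↓│↑ ↰│ │ │
│ ├───┘ ╷ └─┐ │ └─┤
│↓│↱ → ↑│↳ ↓│↑│   │
│ │ ┌───┴─┐ │ └─╴ │
│↓│↑│     │↓│↑ ← ↰│
│ │ └─┬─╴ │ ├───╴ │
│↓│↑ ↰│   │↓│↱ → ↑│
│ ├─╴ │ ╶─┤ ╵ ┌───┤
│↓│↱ ↑│   │↳ ↑│   │
│ ╵ ╶─┴─╴ └───┘ ╷ │
│↳ ↑            │ │
└───────────────┴─┘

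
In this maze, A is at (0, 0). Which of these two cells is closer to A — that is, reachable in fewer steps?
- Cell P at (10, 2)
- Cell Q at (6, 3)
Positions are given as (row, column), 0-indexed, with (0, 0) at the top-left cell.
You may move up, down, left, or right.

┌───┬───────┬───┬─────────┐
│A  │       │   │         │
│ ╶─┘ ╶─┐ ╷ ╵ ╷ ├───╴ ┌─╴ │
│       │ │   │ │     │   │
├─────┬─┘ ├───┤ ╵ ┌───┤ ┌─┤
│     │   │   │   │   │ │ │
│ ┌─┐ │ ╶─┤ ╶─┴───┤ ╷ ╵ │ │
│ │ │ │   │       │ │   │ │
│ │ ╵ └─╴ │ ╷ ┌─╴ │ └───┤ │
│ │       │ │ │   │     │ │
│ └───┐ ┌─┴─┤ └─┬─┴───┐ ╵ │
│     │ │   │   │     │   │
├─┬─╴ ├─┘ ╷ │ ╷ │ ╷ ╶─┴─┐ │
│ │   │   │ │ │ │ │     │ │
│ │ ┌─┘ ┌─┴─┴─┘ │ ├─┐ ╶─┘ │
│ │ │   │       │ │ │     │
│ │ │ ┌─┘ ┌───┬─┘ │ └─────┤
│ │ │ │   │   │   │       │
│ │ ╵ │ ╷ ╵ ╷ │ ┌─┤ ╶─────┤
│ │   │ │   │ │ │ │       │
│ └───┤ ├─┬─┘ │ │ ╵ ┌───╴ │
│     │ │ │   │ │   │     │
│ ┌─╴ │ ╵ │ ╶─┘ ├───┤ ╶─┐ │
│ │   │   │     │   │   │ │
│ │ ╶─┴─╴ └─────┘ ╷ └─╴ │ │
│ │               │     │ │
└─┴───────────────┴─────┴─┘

Shortest path A → P at (10, 2): 70 steps
Shortest path A → Q at (6, 3): 33 steps

Q is closer (33 steps vs 70 steps).

Path to P:

┌───┬───────┬───┬─────────┐
│A  │↱ → → ↓│↱ ↓│    ↱ → ↓│
│ ╶─┘ ╶─┐ ╷ ╵ ╷ ├───╴ ┌─╴ │
│↳ → ↑  │ │↳ ↑│↓│↱ → ↑│↓ ↲│
├─────┬─┘ ├───┤ ╵ ┌───┤ ┌─┤
│     │   │   │↳ ↑│↓ ↰│↓│ │
│ ┌─┐ │ ╶─┤ ╶─┴───┤ ╷ ╵ │ │
│ │ │ │   │       │↓│↑ ↲│ │
│ │ ╵ └─╴ │ ╷ ┌─╴ │ └───┤ │
│ │       │ │ │   │↳ → ↓│ │
│ └───┐ ┌─┴─┤ └─┬─┴───┐ ╵ │
│     │ │   │   │↓ ↰  │↳ ↓│
├─┬─╴ ├─┘ ╷ │ ╷ │ ╷ ╶─┴─┐ │
│ │   │   │ │ │ │↓│↑ ↰  │↓│
│ │ ┌─┘ ┌─┴─┴─┘ │ ├─┐ ╶─┘ │
│ │ │   │       │↓│ │↑ ← ↲│
│ │ │ ┌─┘ ┌───┬─┘ │ └─────┤
│ │ │ │↓ ↰│↓ ↰│↓ ↲│       │
│ │ ╵ │ ╷ ╵ ╷ │ ┌─┤ ╶─────┤
│ │   │↓│↑ ↲│↑│↓│ │       │
│ └───┤ ├─┬─┘ │ │ ╵ ┌───╴ │
│    P│↓│ │↱ ↑│↓│   │     │
│ ┌─╴ │ ╵ │ ╶─┘ ├───┤ ╶─┐ │
│ │↱ ↑│↳ ↓│↑ ← ↲│   │   │ │
│ │ ╶─┴─╴ └─────┘ ╷ └─╴ │ │
│ │↑ ← ← ↲        │     │ │
└─┴───────────────┴─────┴─┘

Path to Q:

┌───┬───────┬───┬─────────┐
│A  │↱ → ↓  │   │         │
│ ╶─┘ ╶─┐ ╷ ╵ ╷ ├───╴ ┌─╴ │
│↳ → ↑  │↓│   │ │     │   │
├─────┬─┘ ├───┤ ╵ ┌───┤ ┌─┤
│↓ ← ↰│↓ ↲│   │   │   │ │ │
│ ┌─┐ │ ╶─┤ ╶─┴───┤ ╷ ╵ │ │
│↓│ │↑│↳ ↓│       │ │   │ │
│ │ ╵ └─╴ │ ╷ ┌─╴ │ └───┤ │
│↓│  ↑ ← ↲│ │ │   │     │ │
│ └───┐ ┌─┴─┤ └─┬─┴───┐ ╵ │
│↳ → ↓│ │   │   │     │   │
├─┬─╴ ├─┘ ╷ │ ╷ │ ╷ ╶─┴─┐ │
│ │↓ ↲│Q  │ │ │ │ │     │ │
│ │ ┌─┘ ┌─┴─┴─┘ │ ├─┐ ╶─┘ │
│ │↓│↱ ↑│       │ │ │     │
│ │ │ ┌─┘ ┌───┬─┘ │ └─────┤
│ │↓│↑│   │   │   │       │
│ │ ╵ │ ╷ ╵ ╷ │ ┌─┤ ╶─────┤
│ │↳ ↑│ │   │ │ │ │       │
│ └───┤ ├─┬─┘ │ │ ╵ ┌───╴ │
│     │ │ │   │ │   │     │
│ ┌─╴ │ ╵ │ ╶─┘ ├───┤ ╶─┐ │
│ │   │   │     │   │   │ │
│ │ ╶─┴─╴ └─────┘ ╷ └─╴ │ │
│ │               │     │ │
└─┴───────────────┴─────┴─┘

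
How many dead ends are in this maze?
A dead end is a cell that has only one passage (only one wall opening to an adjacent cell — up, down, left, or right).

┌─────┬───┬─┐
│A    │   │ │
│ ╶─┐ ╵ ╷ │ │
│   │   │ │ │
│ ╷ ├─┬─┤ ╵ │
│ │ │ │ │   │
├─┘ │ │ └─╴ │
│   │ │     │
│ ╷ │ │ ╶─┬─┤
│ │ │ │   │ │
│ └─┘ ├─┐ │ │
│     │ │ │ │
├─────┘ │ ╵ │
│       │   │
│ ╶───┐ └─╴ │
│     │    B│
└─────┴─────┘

Checking each cell for number of passages:

Dead ends found at positions:
  (0, 5)
  (2, 0)
  (2, 2)
  (2, 3)
  (4, 1)
  (4, 5)
  (5, 3)
  (7, 2)
Total dead ends: 8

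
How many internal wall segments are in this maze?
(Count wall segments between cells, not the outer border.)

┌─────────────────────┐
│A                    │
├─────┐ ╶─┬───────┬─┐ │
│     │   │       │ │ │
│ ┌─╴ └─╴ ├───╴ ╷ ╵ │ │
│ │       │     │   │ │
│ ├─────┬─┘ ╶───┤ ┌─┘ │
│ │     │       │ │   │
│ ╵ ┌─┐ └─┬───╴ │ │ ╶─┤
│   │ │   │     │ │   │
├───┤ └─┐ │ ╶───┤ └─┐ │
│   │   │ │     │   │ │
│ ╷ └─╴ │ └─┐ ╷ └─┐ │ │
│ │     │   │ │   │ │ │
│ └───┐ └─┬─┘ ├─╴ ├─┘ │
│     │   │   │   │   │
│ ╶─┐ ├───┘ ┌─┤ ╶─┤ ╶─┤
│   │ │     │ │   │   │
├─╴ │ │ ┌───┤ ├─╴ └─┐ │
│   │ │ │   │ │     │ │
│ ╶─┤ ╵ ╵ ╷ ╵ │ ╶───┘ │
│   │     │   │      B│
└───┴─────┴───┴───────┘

Counting internal wall segments:
Total internal walls: 100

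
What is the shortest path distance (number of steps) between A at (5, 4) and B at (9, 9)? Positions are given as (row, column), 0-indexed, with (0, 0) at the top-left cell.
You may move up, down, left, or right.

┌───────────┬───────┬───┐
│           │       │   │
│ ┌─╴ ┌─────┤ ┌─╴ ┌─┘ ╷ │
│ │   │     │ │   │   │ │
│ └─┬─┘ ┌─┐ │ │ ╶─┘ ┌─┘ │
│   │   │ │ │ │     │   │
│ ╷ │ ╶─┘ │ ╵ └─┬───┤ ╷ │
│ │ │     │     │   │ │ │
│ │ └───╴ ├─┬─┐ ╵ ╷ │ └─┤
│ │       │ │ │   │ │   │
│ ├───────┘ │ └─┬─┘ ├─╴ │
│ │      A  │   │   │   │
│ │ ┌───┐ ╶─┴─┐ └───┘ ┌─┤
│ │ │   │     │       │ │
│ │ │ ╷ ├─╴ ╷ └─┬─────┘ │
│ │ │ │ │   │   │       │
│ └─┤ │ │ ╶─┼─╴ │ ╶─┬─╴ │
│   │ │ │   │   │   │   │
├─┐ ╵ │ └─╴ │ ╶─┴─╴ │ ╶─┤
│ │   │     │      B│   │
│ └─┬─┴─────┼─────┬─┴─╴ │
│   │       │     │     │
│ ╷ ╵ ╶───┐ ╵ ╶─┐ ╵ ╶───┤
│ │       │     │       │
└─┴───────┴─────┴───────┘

Finding path from (5, 4) to (9, 9):
Path: (5,4) → (6,4) → (6,5) → (6,6) → (7,6) → (7,7) → (8,7) → (8,6) → (9,6) → (9,7) → (9,8) → (9,9)
Distance: 11 steps

Solution:

┌───────────┬───────┬───┐
│           │       │   │
│ ┌─╴ ┌─────┤ ┌─╴ ┌─┘ ╷ │
│ │   │     │ │   │   │ │
│ └─┬─┘ ┌─┐ │ │ ╶─┘ ┌─┘ │
│   │   │ │ │ │     │   │
│ ╷ │ ╶─┘ │ ╵ └─┬───┤ ╷ │
│ │ │     │     │   │ │ │
│ │ └───╴ ├─┬─┐ ╵ ╷ │ └─┤
│ │       │ │ │   │ │   │
│ ├───────┘ │ └─┬─┘ ├─╴ │
│ │      A  │   │   │   │
│ │ ┌───┐ ╶─┴─┐ └───┘ ┌─┤
│ │ │   │↳ → ↓│       │ │
│ │ │ ╷ ├─╴ ╷ └─┬─────┘ │
│ │ │ │ │   │↳ ↓│       │
│ └─┤ │ │ ╶─┼─╴ │ ╶─┬─╴ │
│   │ │ │   │↓ ↲│   │   │
├─┐ ╵ │ └─╴ │ ╶─┴─╴ │ ╶─┤
│ │   │     │↳ → → B│   │
│ └─┬─┴─────┼─────┬─┴─╴ │
│   │       │     │     │
│ ╷ ╵ ╶───┐ ╵ ╶─┐ ╵ ╶───┤
│ │       │     │       │
└─┴───────┴─────┴───────┘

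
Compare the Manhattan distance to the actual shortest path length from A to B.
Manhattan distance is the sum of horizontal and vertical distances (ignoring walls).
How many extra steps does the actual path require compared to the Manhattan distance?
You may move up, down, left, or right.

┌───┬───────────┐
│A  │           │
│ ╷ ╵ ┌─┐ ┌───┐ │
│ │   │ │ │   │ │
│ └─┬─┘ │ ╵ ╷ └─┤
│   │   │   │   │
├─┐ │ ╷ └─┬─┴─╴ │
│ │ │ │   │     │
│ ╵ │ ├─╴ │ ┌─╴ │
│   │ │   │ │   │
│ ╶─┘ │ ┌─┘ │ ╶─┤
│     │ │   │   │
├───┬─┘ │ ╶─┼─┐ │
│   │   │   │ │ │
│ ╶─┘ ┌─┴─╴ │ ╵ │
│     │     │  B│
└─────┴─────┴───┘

Manhattan distance: |7 - 0| + |7 - 0| = 14
Actual path length: 20
Extra steps: 20 - 14 = 6

Solution:

┌───┬───────────┐
│A ↓│↱ → ↓      │
│ ╷ ╵ ┌─┐ ┌───┐ │
│ │↳ ↑│ │↓│↱ ↓│ │
│ └─┬─┘ │ ╵ ╷ └─┤
│   │   │↳ ↑│↳ ↓│
├─┐ │ ╷ └─┬─┴─╴ │
│ │ │ │   │    ↓│
│ ╵ │ ├─╴ │ ┌─╴ │
│   │ │   │ │↓ ↲│
│ ╶─┘ │ ┌─┘ │ ╶─┤
│     │ │   │↳ ↓│
├───┬─┘ │ ╶─┼─┐ │
│   │   │   │ │↓│
│ ╶─┘ ┌─┴─╴ │ ╵ │
│     │     │  B│
└─────┴─────┴───┘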